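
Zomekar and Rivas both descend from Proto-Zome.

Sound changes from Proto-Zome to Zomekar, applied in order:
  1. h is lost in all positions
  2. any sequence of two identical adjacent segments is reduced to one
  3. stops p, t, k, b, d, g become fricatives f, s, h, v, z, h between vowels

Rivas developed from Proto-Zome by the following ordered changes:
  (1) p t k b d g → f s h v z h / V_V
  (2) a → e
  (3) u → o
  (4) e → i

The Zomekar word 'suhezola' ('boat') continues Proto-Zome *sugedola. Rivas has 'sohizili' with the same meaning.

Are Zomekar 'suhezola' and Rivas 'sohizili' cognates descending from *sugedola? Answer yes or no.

Derive the expected Rivas reflex of *sugedola:
Rivas: *sugedola
  sugedola → suhezola   [intervocalic lenition]
  suhezola → suhezole   [vowel merger]
  suhezole → sohezole   [vowel merger]
  sohezole → sohizoli   [vowel merger]
  giving Rivas sohizoli.
The regular Rivas reflex would be 'sohizoli', but the attested form is 'sohizili'. The correspondence is irregular, so they are not cognates (the Rivas form has a different source).

no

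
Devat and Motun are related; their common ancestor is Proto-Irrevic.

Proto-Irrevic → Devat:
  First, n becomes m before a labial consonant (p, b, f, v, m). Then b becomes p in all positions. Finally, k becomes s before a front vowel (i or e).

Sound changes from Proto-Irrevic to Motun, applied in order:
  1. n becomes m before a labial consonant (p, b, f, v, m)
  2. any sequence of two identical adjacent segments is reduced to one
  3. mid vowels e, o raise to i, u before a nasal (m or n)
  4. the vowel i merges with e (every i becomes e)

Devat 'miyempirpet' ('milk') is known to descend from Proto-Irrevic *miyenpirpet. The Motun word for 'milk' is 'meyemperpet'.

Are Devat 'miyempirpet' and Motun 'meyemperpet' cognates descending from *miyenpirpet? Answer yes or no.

yes

Derive the expected Motun reflex of *miyenpirpet:
Motun: *miyenpirpet
  miyenpirpet → miyempirpet   [nasal place assimilation]
  miyempirpet (rule 2 does not apply)
  miyempirpet → miyimpirpet   [pre-nasal raising]
  miyimpirpet → meyemperpet   [vowel merger]
  giving Motun meyemperpet.
Motun 'meyemperpet' matches the regular reflex exactly, so the pair is cognate.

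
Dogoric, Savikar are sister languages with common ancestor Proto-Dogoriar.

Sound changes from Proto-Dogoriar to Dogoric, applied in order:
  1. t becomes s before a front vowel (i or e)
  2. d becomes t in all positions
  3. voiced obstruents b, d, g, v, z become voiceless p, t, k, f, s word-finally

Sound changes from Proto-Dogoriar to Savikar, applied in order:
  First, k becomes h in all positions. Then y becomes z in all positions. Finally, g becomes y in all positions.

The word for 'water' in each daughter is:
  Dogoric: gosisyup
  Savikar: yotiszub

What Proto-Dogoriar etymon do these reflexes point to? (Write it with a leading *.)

Position 1: Dogoric has g, Savikar has y. Dogoric preserves g here (none of its changes turn any other segment into g), so the proto-segment is *g.
Position 6: Dogoric has y, Savikar has z. Dogoric preserves y here (none of its changes turn any other segment into y), so the proto-segment is *y.
Continuing position by position gives *gotisyub; check it forward:
Dogoric: start from *gotisyub.
  rule 1 (palatalisation): gotisyub → gosisyub
  rule 2: no change — gosisyub
  rule 3 (final devoicing): gosisyub → gosisyup
  ⇒ Dogoric gosisyup
Savikar: start from *gotisyub.
  rule 1: no change — gotisyub
  rule 2 (unconditioned shift): gotisyub → gotiszub
  rule 3 (unconditioned shift): gotiszub → yotiszub
  ⇒ Savikar yotiszub
No other proto-form is consistent with every reflex, so the reconstruction is *gotisyub.

*gotisyub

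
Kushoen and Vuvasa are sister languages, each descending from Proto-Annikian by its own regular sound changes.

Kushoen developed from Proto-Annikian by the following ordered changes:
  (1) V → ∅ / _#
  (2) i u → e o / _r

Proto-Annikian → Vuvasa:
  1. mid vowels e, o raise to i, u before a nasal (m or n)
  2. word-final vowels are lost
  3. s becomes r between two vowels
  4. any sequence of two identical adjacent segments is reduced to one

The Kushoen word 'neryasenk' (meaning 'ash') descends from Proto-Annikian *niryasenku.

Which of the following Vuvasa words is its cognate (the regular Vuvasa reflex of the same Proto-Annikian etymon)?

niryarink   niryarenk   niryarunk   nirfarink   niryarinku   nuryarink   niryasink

niryarink

Vuvasa: start from *niryasenku.
  rule 1 (pre-nasal raising): niryasenku → niryasinku
  rule 2 (apocope): niryasinku → niryasink
  rule 3 (rhotacism): niryasink → niryarink
  rule 4: no change — niryarink
  ⇒ Vuvasa niryarink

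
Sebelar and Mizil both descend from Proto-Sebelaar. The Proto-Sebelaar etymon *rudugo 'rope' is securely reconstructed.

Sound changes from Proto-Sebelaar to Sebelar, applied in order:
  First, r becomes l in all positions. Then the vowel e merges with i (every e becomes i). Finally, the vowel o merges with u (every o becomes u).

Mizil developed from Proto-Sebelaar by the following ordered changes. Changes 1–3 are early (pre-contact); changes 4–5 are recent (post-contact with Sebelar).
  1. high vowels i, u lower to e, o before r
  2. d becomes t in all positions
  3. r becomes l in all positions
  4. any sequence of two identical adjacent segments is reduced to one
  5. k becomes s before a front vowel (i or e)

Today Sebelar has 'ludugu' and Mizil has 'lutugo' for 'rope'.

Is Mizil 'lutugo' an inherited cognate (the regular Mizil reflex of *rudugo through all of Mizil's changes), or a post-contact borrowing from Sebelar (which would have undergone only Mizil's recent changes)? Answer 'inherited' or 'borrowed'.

inherited

If inherited, *rudugo would pass through all of Mizil's changes:
Mizil: *rudugo
  rudugo (rule 1 does not apply)
  rudugo → rutugo   [unconditioned shift]
  rutugo → lutugo   [unconditioned shift]
  lutugo (rule 4 does not apply)
  lutugo (rule 5 does not apply)
  giving Mizil lutugo.
If borrowed from Sebelar 'ludugu' after the early changes, it would undergo only the recent ones:
  rule 4 (degemination): no change (ludugu)
  rule 5 (palatalisation): no change (ludugu)
  ⇒ as a loan: ludugu
Mizil 'lutugo' matches the inherited outcome exactly, so it is an inherited cognate, not a loan.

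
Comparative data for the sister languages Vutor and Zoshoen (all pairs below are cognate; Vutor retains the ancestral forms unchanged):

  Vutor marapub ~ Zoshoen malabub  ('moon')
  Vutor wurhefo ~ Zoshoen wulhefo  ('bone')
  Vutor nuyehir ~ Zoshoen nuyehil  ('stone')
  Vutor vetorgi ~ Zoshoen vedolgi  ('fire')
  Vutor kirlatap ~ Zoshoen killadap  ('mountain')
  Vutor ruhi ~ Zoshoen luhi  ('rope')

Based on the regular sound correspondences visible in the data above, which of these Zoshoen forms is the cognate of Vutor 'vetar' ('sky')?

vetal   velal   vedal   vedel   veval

kirlatap ~ killadap — Vutor t corresponds to Zoshoen d between vowels (before a back vowel).
nuyehir ~ nuyehil — Vutor r corresponds to Zoshoen l word-finally.
Applying these to Vutor 'vetar':
  vetar → vedar   (t→d between vowels (before a back vowel))
  vedar → vedal   (r→l word-finally)
So the Zoshoen cognate is 'vedal'.

vedal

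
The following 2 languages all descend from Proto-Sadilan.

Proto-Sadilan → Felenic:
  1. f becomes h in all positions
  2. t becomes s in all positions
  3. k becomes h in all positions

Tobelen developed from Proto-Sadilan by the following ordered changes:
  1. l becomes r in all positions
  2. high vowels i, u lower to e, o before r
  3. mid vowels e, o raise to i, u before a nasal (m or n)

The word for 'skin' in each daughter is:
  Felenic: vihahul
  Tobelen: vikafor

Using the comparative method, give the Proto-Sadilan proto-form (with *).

Position 7: Felenic has l, Tobelen has r. Felenic preserves l here (none of its changes turn any other segment into l), so the proto-segment is *l.
Position 3: Felenic has h, Tobelen has k. Tobelen preserves k here (none of its changes turn any other segment into k), so the proto-segment is *k.
This points to *vikaful. Verify forward in each daughter:
Felenic: *vikaful > vikahul > vihahul  (by unconditioned shift, unconditioned shift)
Tobelen: *vikaful > vikafur > vikafor  (by unconditioned shift, pre-rhotic lowering)
Only *vikaful yields all of Felenic vihahul, Tobelen vikafor.

*vikaful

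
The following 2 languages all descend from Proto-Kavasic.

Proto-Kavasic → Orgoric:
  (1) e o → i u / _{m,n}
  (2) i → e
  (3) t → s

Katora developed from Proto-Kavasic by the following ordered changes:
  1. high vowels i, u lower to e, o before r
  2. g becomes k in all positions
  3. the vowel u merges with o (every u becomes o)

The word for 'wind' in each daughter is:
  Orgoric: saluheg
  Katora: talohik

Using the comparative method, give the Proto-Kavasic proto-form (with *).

Position 1: Orgoric has s, Katora has t. Katora preserves t here (none of its changes turn any other segment into t), so the proto-segment is *t.
Position 6: Orgoric has e, Katora has i. Katora preserves i here (none of its changes turn any other segment into i), so the proto-segment is *i.
This points to *taluhig. Verify forward in each daughter:
Orgoric: *taluhig
  taluhig (rule 1 does not apply)
  taluhig → taluheg   [vowel merger]
  taluheg → saluheg   [unconditioned shift]
  giving Orgoric saluheg.
Katora: *taluhig
  taluhig (rule 1 does not apply)
  taluhig → taluhik   [unconditioned shift]
  taluhik → talohik   [vowel merger]
  giving Katora talohik.
Only *taluhig yields all of Orgoric saluheg, Katora talohik.

*taluhig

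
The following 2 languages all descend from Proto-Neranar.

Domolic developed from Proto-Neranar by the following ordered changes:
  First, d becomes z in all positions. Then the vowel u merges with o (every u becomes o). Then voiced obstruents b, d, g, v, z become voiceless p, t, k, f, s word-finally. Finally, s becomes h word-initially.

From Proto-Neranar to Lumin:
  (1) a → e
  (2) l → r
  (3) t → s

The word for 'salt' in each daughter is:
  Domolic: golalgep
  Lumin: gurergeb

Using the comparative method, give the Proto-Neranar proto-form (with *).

*gulalgeb

Position 2: Domolic has o, Lumin has u. Lumin preserves u here (none of its changes turn any other segment into u), so the proto-segment is *u.
Position 8: Domolic has p, Lumin has b. Lumin preserves b here (none of its changes turn any other segment into b), so the proto-segment is *b.
Position 3: Domolic has l, Lumin has r. Domolic preserves l here (none of its changes turn any other segment into l), so the proto-segment is *l.
Continuing position by position gives *gulalgeb; check it forward:
Domolic: start from *gulalgeb.
  rule 1: no change — gulalgeb
  rule 2 (vowel merger): gulalgeb → golalgeb
  rule 3 (final devoicing): golalgeb → golalgep
  rule 4: no change — golalgep
  ⇒ Domolic golalgep
Lumin: start from *gulalgeb.
  rule 1 (vowel merger): gulalgeb → gulelgeb
  rule 2 (unconditioned shift): gulelgeb → gurergeb
  rule 3: no change — gurergeb
  ⇒ Lumin gurergeb
*gulalgeb is the unique common source.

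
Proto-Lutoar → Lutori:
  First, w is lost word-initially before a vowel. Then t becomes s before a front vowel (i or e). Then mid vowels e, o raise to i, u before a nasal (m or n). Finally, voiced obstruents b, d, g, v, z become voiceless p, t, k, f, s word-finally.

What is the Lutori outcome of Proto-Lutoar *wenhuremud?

Lutori: *wenhuremud > enhuremud > inhurimud > inhurimut  (by glide loss, pre-nasal raising, final devoicing)

inhurimut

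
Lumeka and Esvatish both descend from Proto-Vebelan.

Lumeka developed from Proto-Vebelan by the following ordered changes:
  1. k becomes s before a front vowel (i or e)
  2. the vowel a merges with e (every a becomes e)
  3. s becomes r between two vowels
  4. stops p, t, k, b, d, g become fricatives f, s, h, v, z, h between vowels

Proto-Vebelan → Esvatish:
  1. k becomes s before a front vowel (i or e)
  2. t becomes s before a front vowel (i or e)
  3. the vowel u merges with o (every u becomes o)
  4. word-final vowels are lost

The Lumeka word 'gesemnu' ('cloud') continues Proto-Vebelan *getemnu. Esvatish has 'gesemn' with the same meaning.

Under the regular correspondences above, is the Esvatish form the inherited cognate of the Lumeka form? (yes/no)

Derive the expected Esvatish reflex of *getemnu:
Esvatish: *getemnu > gesemnu > gesemno > gesemn  (by palatalisation, vowel merger, apocope)
Esvatish 'gesemn' matches the regular reflex exactly, so the pair is cognate.

yes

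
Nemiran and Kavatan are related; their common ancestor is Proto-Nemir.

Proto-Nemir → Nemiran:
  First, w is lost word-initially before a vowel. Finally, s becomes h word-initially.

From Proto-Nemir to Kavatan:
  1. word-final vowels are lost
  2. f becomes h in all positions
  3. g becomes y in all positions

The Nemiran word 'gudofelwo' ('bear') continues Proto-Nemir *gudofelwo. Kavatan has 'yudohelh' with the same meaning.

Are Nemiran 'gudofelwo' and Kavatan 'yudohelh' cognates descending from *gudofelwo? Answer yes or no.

Derive the expected Kavatan reflex of *gudofelwo:
Kavatan: *gudofelwo
  gudofelwo → gudofelw   [apocope]
  gudofelw → gudohelw   [unconditioned shift]
  gudohelw → yudohelw   [unconditioned shift]
  giving Kavatan yudohelw.
The regular Kavatan reflex would be 'yudohelw', but the attested form is 'yudohelh'. The correspondence is irregular, so they are not cognates (the Kavatan form has a different source).

no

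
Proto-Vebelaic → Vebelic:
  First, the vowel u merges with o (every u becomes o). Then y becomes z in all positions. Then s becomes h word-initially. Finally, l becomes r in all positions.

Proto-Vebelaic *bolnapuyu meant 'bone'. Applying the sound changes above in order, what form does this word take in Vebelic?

bornapozo

Vebelic: start from *bolnapuyu.
  rule 1 (vowel merger): bolnapuyu → bolnapoyo
  rule 2 (unconditioned shift): bolnapoyo → bolnapozo
  rule 3: no change — bolnapozo
  rule 4 (unconditioned shift): bolnapozo → bornapozo
  ⇒ Vebelic bornapozo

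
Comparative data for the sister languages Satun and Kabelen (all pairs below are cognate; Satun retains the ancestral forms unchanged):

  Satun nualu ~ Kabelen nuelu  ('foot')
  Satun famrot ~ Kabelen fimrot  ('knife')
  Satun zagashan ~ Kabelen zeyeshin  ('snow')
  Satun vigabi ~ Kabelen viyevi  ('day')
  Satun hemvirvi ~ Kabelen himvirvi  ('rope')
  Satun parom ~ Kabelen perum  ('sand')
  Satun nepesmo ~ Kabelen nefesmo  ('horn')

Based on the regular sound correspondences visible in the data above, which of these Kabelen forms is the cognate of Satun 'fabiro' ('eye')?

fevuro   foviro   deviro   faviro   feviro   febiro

feviro

vigabi ~ viyevi — Satun a corresponds to Kabelen e after a consonant, before a labial obstruent.
vigabi ~ viyevi — Satun b corresponds to Kabelen v between vowels (before a front vowel).
Applying these to Satun 'fabiro':
  fabiro → febiro   (a→e after a consonant, before a labial obstruent)
  febiro → feviro   (b→v between vowels (before a front vowel))
So the Kabelen cognate is 'feviro'.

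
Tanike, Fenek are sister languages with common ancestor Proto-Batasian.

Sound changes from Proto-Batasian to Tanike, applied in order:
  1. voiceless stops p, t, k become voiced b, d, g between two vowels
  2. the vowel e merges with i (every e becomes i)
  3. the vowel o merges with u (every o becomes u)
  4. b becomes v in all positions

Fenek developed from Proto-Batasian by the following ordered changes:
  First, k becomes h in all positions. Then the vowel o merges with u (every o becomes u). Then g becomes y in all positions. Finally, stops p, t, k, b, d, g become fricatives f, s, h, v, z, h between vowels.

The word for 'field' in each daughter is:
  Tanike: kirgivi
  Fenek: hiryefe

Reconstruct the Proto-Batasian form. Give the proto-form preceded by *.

Position 6: Tanike has v, Fenek has f. Taking the neighbouring segments as reconstructed: Tanike v could go back to *p or *b or *v; Fenek f could go back to *p or *f — the one source consistent with every daughter is *p.
Position 5: Tanike has i, Fenek has e. Fenek preserves e here (none of its changes turn any other segment into e), so the proto-segment is *e.
Position 1: Tanike has k, Fenek has h. Tanike preserves k here (none of its changes turn any other segment into k), so the proto-segment is *k.
Continuing position by position gives *kirgepe; check it forward:
Tanike: *kirgepe > kirgebe > kirgibi > kirgivi  (by intervocalic voicing, vowel merger, unconditioned shift)
Fenek: *kirgepe > hirgepe > hiryepe > hiryefe  (by unconditioned shift, unconditioned shift, intervocalic lenition)
No other proto-form is consistent with every reflex, so the reconstruction is *kirgepe.

*kirgepe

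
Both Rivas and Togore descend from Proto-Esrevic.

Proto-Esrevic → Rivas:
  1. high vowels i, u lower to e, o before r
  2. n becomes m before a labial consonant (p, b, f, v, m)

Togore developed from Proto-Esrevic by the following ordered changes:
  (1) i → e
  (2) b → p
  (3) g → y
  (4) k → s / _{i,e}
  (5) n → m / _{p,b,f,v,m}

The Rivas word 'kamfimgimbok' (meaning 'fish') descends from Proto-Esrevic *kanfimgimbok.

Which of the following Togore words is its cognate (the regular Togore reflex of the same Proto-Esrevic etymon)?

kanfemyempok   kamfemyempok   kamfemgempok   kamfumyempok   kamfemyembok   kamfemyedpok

kamfemyempok

Togore: *kanfimgimbok > kanfemgembok > kanfemgempok > kanfemyempok > kamfemyempok  (by vowel merger, unconditioned shift, unconditioned shift, nasal place assimilation)
Only 'kamfemyempok' matches the regular Togore development of *kanfimgimbok.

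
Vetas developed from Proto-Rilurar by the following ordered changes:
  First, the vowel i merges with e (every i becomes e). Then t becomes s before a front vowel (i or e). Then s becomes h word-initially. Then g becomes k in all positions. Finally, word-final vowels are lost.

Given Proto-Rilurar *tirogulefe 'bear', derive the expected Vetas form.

herokulef

Vetas: *tirogulefe
  tirogulefe → terogulefe   [vowel merger]
  terogulefe → serogulefe   [palatalisation]
  serogulefe → herogulefe   [debuccalisation]
  herogulefe → herokulefe   [unconditioned shift]
  herokulefe → herokulef   [apocope]
  giving Vetas herokulef.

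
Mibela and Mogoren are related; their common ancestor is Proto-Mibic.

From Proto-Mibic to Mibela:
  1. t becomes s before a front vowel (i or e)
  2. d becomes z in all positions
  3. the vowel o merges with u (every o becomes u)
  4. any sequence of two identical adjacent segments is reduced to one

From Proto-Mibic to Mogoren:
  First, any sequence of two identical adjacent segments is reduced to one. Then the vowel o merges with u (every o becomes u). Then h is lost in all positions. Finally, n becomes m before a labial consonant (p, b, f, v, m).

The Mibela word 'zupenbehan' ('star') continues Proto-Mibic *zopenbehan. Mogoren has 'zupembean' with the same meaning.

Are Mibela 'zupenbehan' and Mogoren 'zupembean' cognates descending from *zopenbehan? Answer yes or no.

Derive the expected Mogoren reflex of *zopenbehan:
Mogoren: start from *zopenbehan.
  rule 1: no change — zopenbehan
  rule 2 (vowel merger): zopenbehan → zupenbehan
  rule 3 (h-loss): zupenbehan → zupenbean
  rule 4 (nasal place assimilation): zupenbean → zupembean
  ⇒ Mogoren zupembean
Mogoren 'zupembean' matches the regular reflex exactly, so the pair is cognate.

yes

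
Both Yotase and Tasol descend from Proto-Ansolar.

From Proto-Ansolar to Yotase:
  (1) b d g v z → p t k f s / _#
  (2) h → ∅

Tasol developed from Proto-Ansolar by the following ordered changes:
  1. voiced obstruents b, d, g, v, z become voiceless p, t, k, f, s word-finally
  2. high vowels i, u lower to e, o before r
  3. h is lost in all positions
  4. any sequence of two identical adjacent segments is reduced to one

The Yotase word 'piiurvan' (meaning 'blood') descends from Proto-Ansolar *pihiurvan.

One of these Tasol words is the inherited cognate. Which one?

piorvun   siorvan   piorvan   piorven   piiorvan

piorvan

Tasol: *pihiurvan > pihiorvan > piiorvan > piorvan  (by pre-rhotic lowering, h-loss, degemination)
Among the options, 'piorvan' alone shows every Tasol change applied in order.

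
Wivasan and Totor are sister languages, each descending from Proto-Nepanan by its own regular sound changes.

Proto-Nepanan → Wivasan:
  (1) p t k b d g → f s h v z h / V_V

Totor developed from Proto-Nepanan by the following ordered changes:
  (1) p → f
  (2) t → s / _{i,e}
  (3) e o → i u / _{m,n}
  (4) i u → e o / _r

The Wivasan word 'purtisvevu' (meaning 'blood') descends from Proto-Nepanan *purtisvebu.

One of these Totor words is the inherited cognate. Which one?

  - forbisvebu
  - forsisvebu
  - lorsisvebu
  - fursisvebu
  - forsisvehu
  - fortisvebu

Totor: *purtisvebu
  purtisvebu → furtisvebu   [unconditioned shift]
  furtisvebu → fursisvebu   [palatalisation]
  fursisvebu (rule 3 does not apply)
  fursisvebu → forsisvebu   [pre-rhotic lowering]
  giving Totor forsisvebu.
Among the options, 'forsisvebu' alone shows every Totor change applied in order.

forsisvebu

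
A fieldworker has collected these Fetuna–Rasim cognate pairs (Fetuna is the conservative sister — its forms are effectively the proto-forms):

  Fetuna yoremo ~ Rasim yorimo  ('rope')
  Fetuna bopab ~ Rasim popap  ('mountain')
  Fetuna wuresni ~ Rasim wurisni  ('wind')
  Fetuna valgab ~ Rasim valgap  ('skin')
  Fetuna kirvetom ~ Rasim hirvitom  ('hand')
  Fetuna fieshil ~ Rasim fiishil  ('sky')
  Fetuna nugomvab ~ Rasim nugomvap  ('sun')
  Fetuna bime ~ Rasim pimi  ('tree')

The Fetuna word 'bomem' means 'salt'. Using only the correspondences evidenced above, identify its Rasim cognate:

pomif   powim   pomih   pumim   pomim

pomim

bopab ~ popap — Fetuna b corresponds to Rasim p word-initially before a back vowel.
yoremo ~ yorimo — Fetuna e corresponds to Rasim i after a consonant, before a nasal.
Applying these to Fetuna 'bomem':
  bomem → pomem   (b→p word-initially before a back vowel)
  pomem → pomim   (e→i after a consonant, before a nasal)
So the Rasim cognate is 'pomim'.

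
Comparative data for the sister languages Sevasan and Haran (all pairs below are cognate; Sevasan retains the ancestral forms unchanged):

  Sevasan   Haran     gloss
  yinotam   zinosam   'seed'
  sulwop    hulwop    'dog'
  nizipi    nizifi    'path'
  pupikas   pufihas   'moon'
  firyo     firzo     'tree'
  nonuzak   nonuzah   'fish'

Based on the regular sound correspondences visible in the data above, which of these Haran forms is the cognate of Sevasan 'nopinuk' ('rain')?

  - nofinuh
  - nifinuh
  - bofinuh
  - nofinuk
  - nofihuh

nizipi ~ nizifi, pupikas ~ pufihas — Sevasan p corresponds to Haran f between vowels (before a front vowel).
nonuzak ~ nonuzah — Sevasan k corresponds to Haran h word-finally.
Applying these to Sevasan 'nopinuk':
  nopinuk → nofinuk   (p→f between vowels (before a front vowel))
  nofinuk → nofinuh   (k→h word-finally)
So the Haran cognate is 'nofinuh'.

nofinuh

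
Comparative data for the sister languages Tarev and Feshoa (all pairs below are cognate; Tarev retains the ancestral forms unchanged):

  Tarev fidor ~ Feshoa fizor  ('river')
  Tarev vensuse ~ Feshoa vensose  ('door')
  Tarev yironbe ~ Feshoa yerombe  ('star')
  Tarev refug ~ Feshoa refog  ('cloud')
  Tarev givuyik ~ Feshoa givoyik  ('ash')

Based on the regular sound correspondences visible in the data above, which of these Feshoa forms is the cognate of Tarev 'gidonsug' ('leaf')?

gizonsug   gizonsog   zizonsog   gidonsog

fidor ~ fizor — Tarev d corresponds to Feshoa z between vowels (before a back vowel).
vensuse ~ vensose, refug ~ refog — Tarev u corresponds to Feshoa o after a consonant, before a consonant other than r, m, n, p, b, f, v.
Applying these to Tarev 'gidonsug':
  gidonsug → gizonsug   (d→z between vowels (before a back vowel))
  gizonsug → gizonsog   (u→o after a consonant, before a consonant other than r, m, n, p, b, f, v)
So the Feshoa cognate is 'gizonsog'.

gizonsog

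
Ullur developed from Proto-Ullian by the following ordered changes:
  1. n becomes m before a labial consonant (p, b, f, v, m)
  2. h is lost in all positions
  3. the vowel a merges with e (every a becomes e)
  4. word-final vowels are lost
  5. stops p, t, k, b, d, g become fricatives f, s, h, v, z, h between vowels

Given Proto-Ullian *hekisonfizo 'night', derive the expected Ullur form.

Ullur: *hekisonfizo > hekisomfizo > ekisomfizo > ekisomfiz > ehisomfiz  (by nasal place assimilation, h-loss, apocope, intervocalic lenition)

ehisomfiz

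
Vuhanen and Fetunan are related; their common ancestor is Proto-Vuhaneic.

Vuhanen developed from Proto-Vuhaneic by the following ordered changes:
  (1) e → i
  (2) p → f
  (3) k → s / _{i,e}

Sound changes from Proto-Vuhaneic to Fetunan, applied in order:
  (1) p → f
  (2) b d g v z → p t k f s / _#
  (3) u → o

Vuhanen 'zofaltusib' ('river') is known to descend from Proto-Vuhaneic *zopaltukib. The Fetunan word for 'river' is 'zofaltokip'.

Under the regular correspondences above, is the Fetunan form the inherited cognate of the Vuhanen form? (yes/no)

Derive the expected Fetunan reflex of *zopaltukib:
Fetunan: *zopaltukib > zofaltukib > zofaltukip > zofaltokip  (by unconditioned shift, final devoicing, vowel merger)
Fetunan 'zofaltokip' matches the regular reflex exactly, so the pair is cognate.

yes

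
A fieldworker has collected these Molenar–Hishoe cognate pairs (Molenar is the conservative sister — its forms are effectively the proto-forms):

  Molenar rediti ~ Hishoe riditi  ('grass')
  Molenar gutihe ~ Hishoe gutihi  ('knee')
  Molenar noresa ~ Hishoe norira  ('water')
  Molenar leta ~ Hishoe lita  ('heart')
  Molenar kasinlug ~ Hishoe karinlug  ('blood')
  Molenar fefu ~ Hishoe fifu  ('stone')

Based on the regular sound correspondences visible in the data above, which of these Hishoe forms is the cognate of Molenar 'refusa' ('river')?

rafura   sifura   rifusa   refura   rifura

rifura

fefu ~ fifu — Molenar e corresponds to Hishoe i after a consonant, before a labial obstruent.
noresa ~ norira — Molenar s corresponds to Hishoe r between vowels (before a back vowel).
Applying these to Molenar 'refusa':
  refusa → rifusa   (e→i after a consonant, before a labial obstruent)
  rifusa → rifura   (s→r between vowels (before a back vowel))
So the Hishoe cognate is 'rifura'.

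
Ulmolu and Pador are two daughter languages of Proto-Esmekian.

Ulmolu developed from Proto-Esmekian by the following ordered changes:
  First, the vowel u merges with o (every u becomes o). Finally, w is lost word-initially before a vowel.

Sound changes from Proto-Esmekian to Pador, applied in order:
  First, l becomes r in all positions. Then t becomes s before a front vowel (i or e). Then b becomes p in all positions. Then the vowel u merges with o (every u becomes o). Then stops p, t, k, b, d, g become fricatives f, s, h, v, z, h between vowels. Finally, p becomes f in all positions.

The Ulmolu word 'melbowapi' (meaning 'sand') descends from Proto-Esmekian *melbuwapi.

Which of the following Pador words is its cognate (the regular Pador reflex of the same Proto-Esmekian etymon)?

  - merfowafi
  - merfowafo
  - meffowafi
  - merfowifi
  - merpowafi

Pador: start from *melbuwapi.
  rule 1 (unconditioned shift): melbuwapi → merbuwapi
  rule 2: no change — merbuwapi
  rule 3 (unconditioned shift): merbuwapi → merpuwapi
  rule 4 (vowel merger): merpuwapi → merpowapi
  rule 5 (intervocalic lenition): merpowapi → merpowafi
  rule 6 (unconditioned shift): merpowafi → merfowafi
  ⇒ Pador merfowafi
The other candidates each miss or misapply at least one Pador change.

merfowafi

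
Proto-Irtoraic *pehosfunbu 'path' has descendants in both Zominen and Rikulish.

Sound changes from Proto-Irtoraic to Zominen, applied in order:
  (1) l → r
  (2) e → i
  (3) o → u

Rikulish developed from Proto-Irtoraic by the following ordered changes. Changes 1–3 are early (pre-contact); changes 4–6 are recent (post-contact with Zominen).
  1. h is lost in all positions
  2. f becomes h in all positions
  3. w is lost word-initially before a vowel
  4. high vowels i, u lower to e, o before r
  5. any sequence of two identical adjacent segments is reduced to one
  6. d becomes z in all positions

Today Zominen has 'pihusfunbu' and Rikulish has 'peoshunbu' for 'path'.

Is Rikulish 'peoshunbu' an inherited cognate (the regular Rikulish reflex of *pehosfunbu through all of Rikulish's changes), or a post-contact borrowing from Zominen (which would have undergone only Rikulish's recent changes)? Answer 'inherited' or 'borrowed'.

If inherited, *pehosfunbu would pass through all of Rikulish's changes:
Rikulish: *pehosfunbu
  pehosfunbu → peosfunbu   [h-loss]
  peosfunbu → peoshunbu   [unconditioned shift]
  peoshunbu (rule 3 does not apply)
  peoshunbu (rule 4 does not apply)
  peoshunbu (rule 5 does not apply)
  peoshunbu (rule 6 does not apply)
  giving Rikulish peoshunbu.
If borrowed from Zominen 'pihusfunbu' after the early changes, it would undergo only the recent ones:
  rule 4 (pre-rhotic lowering): no change (pihusfunbu)
  rule 5 (degemination): no change (pihusfunbu)
  rule 6 (unconditioned shift): no change (pihusfunbu)
  ⇒ as a loan: pihusfunbu
Rikulish 'peoshunbu' matches the inherited outcome exactly, so it is an inherited cognate, not a loan.

inherited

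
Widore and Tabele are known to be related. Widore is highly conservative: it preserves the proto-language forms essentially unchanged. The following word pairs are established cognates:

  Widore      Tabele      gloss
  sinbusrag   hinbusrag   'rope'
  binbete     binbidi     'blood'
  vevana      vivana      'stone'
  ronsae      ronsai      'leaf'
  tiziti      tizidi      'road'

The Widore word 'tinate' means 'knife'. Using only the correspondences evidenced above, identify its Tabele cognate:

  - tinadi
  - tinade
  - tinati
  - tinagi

binbete ~ binbidi — Widore t corresponds to Tabele d between vowels (before a front vowel).
binbete ~ binbidi — Widore e corresponds to Tabele i word-finally.
Applying these to Widore 'tinate':
  tinate → tinade   (t→d between vowels (before a front vowel))
  tinade → tinadi   (e→i word-finally)
So the Tabele cognate is 'tinadi'.

tinadi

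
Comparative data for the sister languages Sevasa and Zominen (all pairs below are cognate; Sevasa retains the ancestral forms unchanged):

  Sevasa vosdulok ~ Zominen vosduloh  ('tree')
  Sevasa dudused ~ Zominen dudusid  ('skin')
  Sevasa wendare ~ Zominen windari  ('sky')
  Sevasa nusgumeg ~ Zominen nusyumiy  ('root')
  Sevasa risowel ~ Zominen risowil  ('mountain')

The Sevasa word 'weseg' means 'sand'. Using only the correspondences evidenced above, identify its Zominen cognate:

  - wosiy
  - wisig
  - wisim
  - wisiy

wisiy

dudused ~ dudusid, nusgumeg ~ nusyumiy — Sevasa e corresponds to Zominen i after a consonant, before a consonant other than r, m, n, p, b, f, v.
nusgumeg ~ nusyumiy — Sevasa g corresponds to Zominen y word-finally.
Applying these to Sevasa 'weseg':
  weseg → wiseg   (e→i after a consonant, before a consonant other than r, m, n, p, b, f, v)
  wiseg → wisig   (e→i after a consonant, before a consonant other than r, m, n, p, b, f, v)
  wisig → wisiy   (g→y word-finally)
So the Zominen cognate is 'wisiy'.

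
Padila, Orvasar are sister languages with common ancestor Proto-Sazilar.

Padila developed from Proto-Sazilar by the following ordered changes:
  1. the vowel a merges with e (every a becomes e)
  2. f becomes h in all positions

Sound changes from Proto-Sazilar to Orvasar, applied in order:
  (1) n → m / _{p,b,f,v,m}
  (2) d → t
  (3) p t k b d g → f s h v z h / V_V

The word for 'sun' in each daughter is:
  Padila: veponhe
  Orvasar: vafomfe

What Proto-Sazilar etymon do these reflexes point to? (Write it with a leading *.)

*vaponfe

Position 6: Padila has h, Orvasar has f. Taking the neighbouring segments as reconstructed: Padila h could go back to *f or *h; Orvasar f can only go back to *f — the one source consistent with every daughter is *f.
Position 3: Padila has p, Orvasar has f. Padila preserves p here (none of its changes turn any other segment into p), so the proto-segment is *p.
Continuing position by position gives *vaponfe; check it forward:
Padila: *vaponfe > veponfe > veponhe  (by vowel merger, unconditioned shift)
Orvasar: *vaponfe > vapomfe > vafomfe  (by nasal place assimilation, intervocalic lenition)
No other proto-form is consistent with every reflex, so the reconstruction is *vaponfe.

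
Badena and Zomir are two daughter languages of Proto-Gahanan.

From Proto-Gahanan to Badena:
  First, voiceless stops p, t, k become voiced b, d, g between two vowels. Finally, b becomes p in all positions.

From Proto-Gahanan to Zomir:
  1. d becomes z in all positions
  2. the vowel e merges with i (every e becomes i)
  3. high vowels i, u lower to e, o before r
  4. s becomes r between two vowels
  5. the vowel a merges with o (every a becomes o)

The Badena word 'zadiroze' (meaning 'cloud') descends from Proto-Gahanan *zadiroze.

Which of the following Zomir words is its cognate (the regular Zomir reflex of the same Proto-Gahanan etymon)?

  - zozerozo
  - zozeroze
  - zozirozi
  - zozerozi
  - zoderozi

Zomir: *zadiroze > zaziroze > zazirozi > zazerozi > zozerozi  (by unconditioned shift, vowel merger, pre-rhotic lowering, vowel merger)
The other candidates each miss or misapply at least one Zomir change.

zozerozi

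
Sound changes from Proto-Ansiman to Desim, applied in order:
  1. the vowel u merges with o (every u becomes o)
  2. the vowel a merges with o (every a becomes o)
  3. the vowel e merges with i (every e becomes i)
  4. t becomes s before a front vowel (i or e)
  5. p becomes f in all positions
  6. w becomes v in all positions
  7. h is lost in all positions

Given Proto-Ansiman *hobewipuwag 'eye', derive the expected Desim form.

Desim: start from *hobewipuwag.
  rule 1 (vowel merger): hobewipuwag → hobewipowag
  rule 2 (vowel merger): hobewipowag → hobewipowog
  rule 3 (vowel merger): hobewipowog → hobiwipowog
  rule 4: no change — hobiwipowog
  rule 5 (unconditioned shift): hobiwipowog → hobiwifowog
  rule 6 (unconditioned shift): hobiwifowog → hobivifovog
  rule 7 (h-loss): hobivifovog → obivifovog
  ⇒ Desim obivifovog

obivifovog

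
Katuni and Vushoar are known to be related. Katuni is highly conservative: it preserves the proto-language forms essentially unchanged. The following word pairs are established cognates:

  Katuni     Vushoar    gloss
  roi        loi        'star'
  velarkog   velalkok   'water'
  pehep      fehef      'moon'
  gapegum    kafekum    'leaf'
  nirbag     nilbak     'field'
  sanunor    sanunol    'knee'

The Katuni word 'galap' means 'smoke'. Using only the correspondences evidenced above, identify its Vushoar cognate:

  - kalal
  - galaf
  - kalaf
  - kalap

kalaf

gapegum ~ kafekum — Katuni g corresponds to Vushoar k word-initially before a back vowel.
pehep ~ fehef — Katuni p corresponds to Vushoar f word-finally.
Applying these to Katuni 'galap':
  galap → kalap   (g→k word-initially before a back vowel)
  kalap → kalaf   (p→f word-finally)
So the Vushoar cognate is 'kalaf'.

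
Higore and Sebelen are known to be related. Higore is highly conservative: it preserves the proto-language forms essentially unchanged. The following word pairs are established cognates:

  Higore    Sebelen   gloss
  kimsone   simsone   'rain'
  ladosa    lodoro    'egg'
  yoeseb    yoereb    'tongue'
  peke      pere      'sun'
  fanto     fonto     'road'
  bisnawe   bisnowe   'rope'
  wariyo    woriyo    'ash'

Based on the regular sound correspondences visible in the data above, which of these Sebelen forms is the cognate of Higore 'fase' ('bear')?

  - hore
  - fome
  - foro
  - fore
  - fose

ladosa ~ lodoro, bisnawe ~ bisnowe — Higore a corresponds to Sebelen o after a consonant, before a consonant other than r, m, n, p, b, f, v.
yoeseb ~ yoereb — Higore s corresponds to Sebelen r between vowels (before a front vowel).
Applying these to Higore 'fase':
  fase → fose   (a→o after a consonant, before a consonant other than r, m, n, p, b, f, v)
  fose → fore   (s→r between vowels (before a front vowel))
So the Sebelen cognate is 'fore'.

fore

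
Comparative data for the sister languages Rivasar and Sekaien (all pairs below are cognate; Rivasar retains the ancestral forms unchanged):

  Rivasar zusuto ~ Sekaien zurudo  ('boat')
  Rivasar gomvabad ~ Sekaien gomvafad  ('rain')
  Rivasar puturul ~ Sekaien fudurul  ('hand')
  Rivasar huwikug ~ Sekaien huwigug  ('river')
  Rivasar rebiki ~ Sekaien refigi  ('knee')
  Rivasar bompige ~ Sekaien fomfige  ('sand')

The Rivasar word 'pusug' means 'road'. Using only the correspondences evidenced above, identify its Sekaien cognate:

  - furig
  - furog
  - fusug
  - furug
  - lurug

puturul ~ fudurul — Rivasar p corresponds to Sekaien f word-initially before a back vowel.
zusuto ~ zurudo — Rivasar s corresponds to Sekaien r between vowels (before a back vowel).
Applying these to Rivasar 'pusug':
  pusug → fusug   (p→f word-initially before a back vowel)
  fusug → furug   (s→r between vowels (before a back vowel))
So the Sekaien cognate is 'furug'.

furug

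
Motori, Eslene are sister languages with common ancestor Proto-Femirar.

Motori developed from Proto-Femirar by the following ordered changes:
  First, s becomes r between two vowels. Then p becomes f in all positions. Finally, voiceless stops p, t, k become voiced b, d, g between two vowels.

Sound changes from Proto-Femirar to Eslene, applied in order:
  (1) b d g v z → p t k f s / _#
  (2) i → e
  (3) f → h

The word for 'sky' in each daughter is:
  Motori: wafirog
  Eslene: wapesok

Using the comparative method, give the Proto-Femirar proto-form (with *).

*wapisog

Position 4: Motori has i, Eslene has e. Motori preserves i here (none of its changes turn any other segment into i), so the proto-segment is *i.
Position 3: Motori has f, Eslene has p. Taking the neighbouring segments as reconstructed: Motori f could go back to *p or *f; Eslene p can only go back to *p — the one source consistent with every daughter is *p.
Continuing position by position gives *wapisog; check it forward:
Motori: *wapisog > wapirog > wafirog  (by rhotacism, unconditioned shift)
Eslene: *wapisog
  wapisog → wapisok   [final devoicing]
  wapisok → wapesok   [vowel merger]
  wapesok (rule 3 does not apply)
  giving Eslene wapesok.
No other proto-form is consistent with every reflex, so the reconstruction is *wapisog.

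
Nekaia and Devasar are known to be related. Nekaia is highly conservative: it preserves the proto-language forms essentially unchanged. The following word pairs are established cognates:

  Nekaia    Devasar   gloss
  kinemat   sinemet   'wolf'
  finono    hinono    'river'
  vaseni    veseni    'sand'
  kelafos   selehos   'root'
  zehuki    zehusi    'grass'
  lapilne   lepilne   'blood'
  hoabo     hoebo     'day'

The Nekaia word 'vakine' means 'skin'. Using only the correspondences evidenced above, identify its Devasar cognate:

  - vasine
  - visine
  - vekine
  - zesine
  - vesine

vesine

kinemat ~ sinemet, vaseni ~ veseni — Nekaia a corresponds to Devasar e after a consonant, before a consonant other than r, m, n, p, b, f, v.
zehuki ~ zehusi — Nekaia k corresponds to Devasar s between vowels (before a front vowel).
Applying these to Nekaia 'vakine':
  vakine → vekine   (a→e after a consonant, before a consonant other than r, m, n, p, b, f, v)
  vekine → vesine   (k→s between vowels (before a front vowel))
So the Devasar cognate is 'vesine'.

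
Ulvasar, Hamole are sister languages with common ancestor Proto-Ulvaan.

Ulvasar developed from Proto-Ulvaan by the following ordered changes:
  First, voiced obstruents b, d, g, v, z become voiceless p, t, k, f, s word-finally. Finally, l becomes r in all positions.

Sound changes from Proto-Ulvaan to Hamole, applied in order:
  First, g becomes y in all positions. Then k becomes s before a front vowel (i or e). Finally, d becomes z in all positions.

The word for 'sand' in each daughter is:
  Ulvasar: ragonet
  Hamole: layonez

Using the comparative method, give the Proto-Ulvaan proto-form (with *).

Position 1: Ulvasar has r, Hamole has l. Hamole preserves l here (none of its changes turn any other segment into l), so the proto-segment is *l.
Position 7: Ulvasar has t, Hamole has z. Taking the neighbouring segments as reconstructed: Ulvasar t could go back to *t or *d; Hamole z could go back to *d or *z — the one source consistent with every daughter is *d.
Position 3: Ulvasar has g, Hamole has y. Ulvasar preserves g here (none of its changes turn any other segment into g), so the proto-segment is *g.
Continuing position by position gives *lagoned; check it forward:
Ulvasar: start from *lagoned.
  rule 1 (final devoicing): lagoned → lagonet
  rule 2 (unconditioned shift): lagonet → ragonet
  ⇒ Ulvasar ragonet
Hamole: start from *lagoned.
  rule 1 (unconditioned shift): lagoned → layoned
  rule 2: no change — layoned
  rule 3 (unconditioned shift): layoned → layonez
  ⇒ Hamole layonez
*lagoned is the unique common source.

*lagoned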